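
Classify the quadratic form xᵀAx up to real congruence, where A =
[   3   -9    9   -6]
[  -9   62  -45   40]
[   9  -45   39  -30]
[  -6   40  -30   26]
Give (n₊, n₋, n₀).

Answer: (3, 0, 1)

Derivation:
step 0: pivot 3 → sign +
step 1: pivot 35 → sign +
step 2: pivot 96/35 → sign +
step 3: row/col 3 already zero → sign 0
signature = (3, 0, 1)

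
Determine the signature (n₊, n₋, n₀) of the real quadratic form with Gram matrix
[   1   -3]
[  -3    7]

step 0: pivot 1 → sign +
step 1: pivot -2 → sign −
signature = (1, 1, 0)

Answer: (1, 1, 0)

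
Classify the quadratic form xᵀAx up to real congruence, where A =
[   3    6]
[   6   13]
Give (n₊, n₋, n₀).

Answer: (2, 0, 0)

Derivation:
step 0: pivot 3 → sign +
step 1: pivot 1 → sign +
signature = (2, 0, 0)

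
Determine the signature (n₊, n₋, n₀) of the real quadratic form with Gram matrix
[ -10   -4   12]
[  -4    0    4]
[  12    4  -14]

Answer: (1, 1, 1)

Derivation:
step 0: pivot -10 → sign −
step 1: pivot 8/5 → sign +
step 2: row/col 2 already zero → sign 0
signature = (1, 1, 1)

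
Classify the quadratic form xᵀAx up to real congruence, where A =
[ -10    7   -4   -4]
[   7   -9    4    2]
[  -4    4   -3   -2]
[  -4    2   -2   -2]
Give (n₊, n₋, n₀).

Answer: (1, 3, 0)

Derivation:
step 0: pivot -10 → sign −
step 1: pivot -41/10 → sign −
step 2: pivot -43/41 → sign −
step 3: pivot 6/43 → sign +
signature = (1, 3, 0)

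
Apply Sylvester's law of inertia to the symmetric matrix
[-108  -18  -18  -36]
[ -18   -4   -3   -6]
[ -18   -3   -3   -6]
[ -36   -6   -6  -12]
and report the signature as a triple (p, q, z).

step 0: pivot -108 → sign −
step 1: pivot -1 → sign −
step 2: row/col 2 already zero → sign 0
step 3: row/col 3 already zero → sign 0
signature = (0, 2, 2)

Answer: (0, 2, 2)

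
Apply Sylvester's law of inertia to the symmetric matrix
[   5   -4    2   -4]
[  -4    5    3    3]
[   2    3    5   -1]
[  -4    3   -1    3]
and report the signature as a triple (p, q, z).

step 0: pivot 5 → sign +
step 1: pivot 9/5 → sign +
step 2: pivot -68/9 → sign −
step 3: pivot -1/17 → sign −
signature = (2, 2, 0)

Answer: (2, 2, 0)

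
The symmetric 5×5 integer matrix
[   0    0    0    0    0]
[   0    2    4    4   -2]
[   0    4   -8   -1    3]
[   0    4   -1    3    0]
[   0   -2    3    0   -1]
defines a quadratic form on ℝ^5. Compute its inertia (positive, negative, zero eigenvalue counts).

step 0: pivot 2 → sign +
step 1: pivot -16 → sign −
step 2: pivot 1/16 → sign +
step 3: row/col 3 already zero → sign 0
step 4: row/col 4 already zero → sign 0
signature = (2, 1, 2)

Answer: (2, 1, 2)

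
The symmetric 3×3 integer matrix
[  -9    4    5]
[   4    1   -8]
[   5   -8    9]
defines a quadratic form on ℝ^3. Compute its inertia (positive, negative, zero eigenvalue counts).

Answer: (1, 2, 0)

Derivation:
step 0: pivot -9 → sign −
step 1: pivot 25/9 → sign +
step 2: pivot -6/25 → sign −
signature = (1, 2, 0)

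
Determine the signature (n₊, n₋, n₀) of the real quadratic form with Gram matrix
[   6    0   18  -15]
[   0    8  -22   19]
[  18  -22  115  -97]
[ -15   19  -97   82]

Answer: (3, 1, 0)

Derivation:
step 0: pivot 6 → sign +
step 1: pivot 8 → sign +
step 2: pivot 1/2 → sign +
step 3: pivot -3/4 → sign −
signature = (3, 1, 0)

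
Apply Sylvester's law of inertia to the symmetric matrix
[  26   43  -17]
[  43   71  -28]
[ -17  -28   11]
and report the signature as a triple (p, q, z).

Answer: (1, 1, 1)

Derivation:
step 0: pivot 26 → sign +
step 1: pivot -3/26 → sign −
step 2: row/col 2 already zero → sign 0
signature = (1, 1, 1)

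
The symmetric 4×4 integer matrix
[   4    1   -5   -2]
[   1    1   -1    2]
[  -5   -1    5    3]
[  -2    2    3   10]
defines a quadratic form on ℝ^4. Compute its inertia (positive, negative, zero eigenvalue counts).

Answer: (3, 1, 0)

Derivation:
step 0: pivot 4 → sign +
step 1: pivot 3/4 → sign +
step 2: pivot -4/3 → sign −
step 3: pivot 3/4 → sign +
signature = (3, 1, 0)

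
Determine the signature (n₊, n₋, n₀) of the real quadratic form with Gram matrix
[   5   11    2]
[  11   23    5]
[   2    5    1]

Answer: (2, 1, 0)

Derivation:
step 0: pivot 5 → sign +
step 1: pivot -6/5 → sign −
step 2: pivot 1/2 → sign +
signature = (2, 1, 0)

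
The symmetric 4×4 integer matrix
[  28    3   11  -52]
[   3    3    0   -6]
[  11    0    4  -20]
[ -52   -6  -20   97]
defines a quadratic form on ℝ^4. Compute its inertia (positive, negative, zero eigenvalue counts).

step 0: pivot 28 → sign +
step 1: pivot 75/28 → sign +
step 2: pivot -21/25 → sign −
step 3: pivot 3/7 → sign +
signature = (3, 1, 0)

Answer: (3, 1, 0)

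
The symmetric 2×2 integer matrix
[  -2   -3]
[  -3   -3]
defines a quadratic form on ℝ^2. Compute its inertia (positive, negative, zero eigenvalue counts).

step 0: pivot -2 → sign −
step 1: pivot 3/2 → sign +
signature = (1, 1, 0)

Answer: (1, 1, 0)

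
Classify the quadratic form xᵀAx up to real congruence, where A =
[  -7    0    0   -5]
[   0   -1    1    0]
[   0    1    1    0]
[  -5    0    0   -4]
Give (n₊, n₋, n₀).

step 0: pivot -7 → sign −
step 1: pivot -1 → sign −
step 2: pivot 2 → sign +
step 3: pivot -3/7 → sign −
signature = (1, 3, 0)

Answer: (1, 3, 0)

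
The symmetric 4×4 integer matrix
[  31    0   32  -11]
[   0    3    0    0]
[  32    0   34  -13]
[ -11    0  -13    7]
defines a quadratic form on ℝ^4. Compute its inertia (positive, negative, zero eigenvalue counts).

Answer: (4, 0, 0)

Derivation:
step 0: pivot 31 → sign +
step 1: pivot 3 → sign +
step 2: pivot 30/31 → sign +
step 3: pivot 3/10 → sign +
signature = (4, 0, 0)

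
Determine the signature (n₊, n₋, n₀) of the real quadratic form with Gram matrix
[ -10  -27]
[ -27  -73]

Answer: (0, 2, 0)

Derivation:
step 0: pivot -10 → sign −
step 1: pivot -1/10 → sign −
signature = (0, 2, 0)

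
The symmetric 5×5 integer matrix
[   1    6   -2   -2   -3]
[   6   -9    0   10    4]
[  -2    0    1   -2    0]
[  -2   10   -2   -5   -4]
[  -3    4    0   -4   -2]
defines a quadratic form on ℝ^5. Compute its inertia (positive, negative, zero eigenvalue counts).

Answer: (3, 2, 0)

Derivation:
step 0: pivot 1 → sign +
step 1: pivot -45 → sign −
step 2: pivot 1/5 → sign +
step 3: pivot 5/3 → sign +
step 4: pivot -3/5 → sign −
signature = (3, 2, 0)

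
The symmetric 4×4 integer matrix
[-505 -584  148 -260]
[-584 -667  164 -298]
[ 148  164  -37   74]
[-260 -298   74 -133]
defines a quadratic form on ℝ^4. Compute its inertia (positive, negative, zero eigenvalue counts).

Answer: (2, 2, 0)

Derivation:
step 0: pivot -505 → sign −
step 1: pivot 4221/505 → sign +
step 2: pivot 17/67 → sign +
step 3: pivot -3/119 → sign −
signature = (2, 2, 0)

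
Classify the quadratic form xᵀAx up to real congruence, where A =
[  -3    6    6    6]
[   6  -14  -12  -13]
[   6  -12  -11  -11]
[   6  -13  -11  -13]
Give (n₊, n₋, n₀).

step 0: pivot -3 → sign −
step 1: pivot -2 → sign −
step 2: pivot 1 → sign +
step 3: pivot -3/2 → sign −
signature = (1, 3, 0)

Answer: (1, 3, 0)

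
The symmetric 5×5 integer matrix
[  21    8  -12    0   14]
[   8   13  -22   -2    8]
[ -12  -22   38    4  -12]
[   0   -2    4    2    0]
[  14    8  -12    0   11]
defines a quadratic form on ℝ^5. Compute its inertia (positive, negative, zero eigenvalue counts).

Answer: (5, 0, 0)

Derivation:
step 0: pivot 21 → sign +
step 1: pivot 209/21 → sign +
step 2: pivot 130/209 → sign +
step 3: pivot 6/5 → sign +
step 4: pivot 3/13 → sign +
signature = (5, 0, 0)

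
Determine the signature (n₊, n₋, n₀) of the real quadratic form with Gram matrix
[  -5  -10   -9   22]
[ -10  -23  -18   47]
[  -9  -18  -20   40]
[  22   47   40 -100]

step 0: pivot -5 → sign −
step 1: pivot -3 → sign −
step 2: pivot -19/5 → sign −
step 3: pivot -3/19 → sign −
signature = (0, 4, 0)

Answer: (0, 4, 0)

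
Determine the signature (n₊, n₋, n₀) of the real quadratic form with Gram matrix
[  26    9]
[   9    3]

Answer: (1, 1, 0)

Derivation:
step 0: pivot 26 → sign +
step 1: pivot -3/26 → sign −
signature = (1, 1, 0)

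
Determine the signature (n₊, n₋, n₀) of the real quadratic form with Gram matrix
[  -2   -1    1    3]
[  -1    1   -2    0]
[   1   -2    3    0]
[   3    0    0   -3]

step 0: pivot -2 → sign −
step 1: pivot 3/2 → sign +
step 2: pivot -2/3 → sign −
step 3: pivot 3/2 → sign +
signature = (2, 2, 0)

Answer: (2, 2, 0)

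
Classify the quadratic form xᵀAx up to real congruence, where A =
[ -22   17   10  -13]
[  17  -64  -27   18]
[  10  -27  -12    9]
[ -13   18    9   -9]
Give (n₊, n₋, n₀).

step 0: pivot -22 → sign −
step 1: pivot -1119/22 → sign −
step 2: pivot -170/1119 → sign −
step 3: pivot -3/85 → sign −
signature = (0, 4, 0)

Answer: (0, 4, 0)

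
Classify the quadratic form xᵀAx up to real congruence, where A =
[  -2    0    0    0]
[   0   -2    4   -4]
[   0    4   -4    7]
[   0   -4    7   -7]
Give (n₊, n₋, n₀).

Answer: (2, 2, 0)

Derivation:
step 0: pivot -2 → sign −
step 1: pivot -2 → sign −
step 2: pivot 4 → sign +
step 3: pivot 3/4 → sign +
signature = (2, 2, 0)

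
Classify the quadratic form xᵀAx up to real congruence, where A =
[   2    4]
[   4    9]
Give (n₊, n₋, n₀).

step 0: pivot 2 → sign +
step 1: pivot 1 → sign +
signature = (2, 0, 0)

Answer: (2, 0, 0)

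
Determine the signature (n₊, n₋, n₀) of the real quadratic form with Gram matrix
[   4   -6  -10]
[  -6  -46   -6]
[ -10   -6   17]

Answer: (2, 1, 0)

Derivation:
step 0: pivot 4 → sign +
step 1: pivot -55 → sign −
step 2: pivot 1/55 → sign +
signature = (2, 1, 0)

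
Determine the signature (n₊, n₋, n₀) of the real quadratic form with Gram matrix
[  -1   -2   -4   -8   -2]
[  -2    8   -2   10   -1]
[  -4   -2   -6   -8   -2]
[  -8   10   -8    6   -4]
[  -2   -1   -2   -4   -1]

step 0: pivot -1 → sign −
step 1: pivot 12 → sign +
step 2: pivot 7 → sign +
step 3: pivot -76/21 → sign −
step 4: pivot 3/76 → sign +
signature = (3, 2, 0)

Answer: (3, 2, 0)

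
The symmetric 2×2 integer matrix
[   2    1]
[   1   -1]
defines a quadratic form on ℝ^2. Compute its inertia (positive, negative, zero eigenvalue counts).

Answer: (1, 1, 0)

Derivation:
step 0: pivot 2 → sign +
step 1: pivot -3/2 → sign −
signature = (1, 1, 0)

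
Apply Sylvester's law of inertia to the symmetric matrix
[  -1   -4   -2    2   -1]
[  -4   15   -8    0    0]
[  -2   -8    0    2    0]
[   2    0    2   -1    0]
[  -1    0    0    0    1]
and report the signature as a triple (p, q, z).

step 0: pivot -1 → sign −
step 1: pivot 31 → sign +
step 2: pivot 4 → sign +
step 3: pivot -2/31 → sign −
step 4: pivot 1/2 → sign +
signature = (3, 2, 0)

Answer: (3, 2, 0)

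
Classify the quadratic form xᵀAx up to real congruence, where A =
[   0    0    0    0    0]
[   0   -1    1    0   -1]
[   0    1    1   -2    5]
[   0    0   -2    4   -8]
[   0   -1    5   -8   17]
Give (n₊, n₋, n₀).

step 0: pivot -1 → sign −
step 1: pivot 2 → sign +
step 2: pivot 2 → sign +
step 3: pivot 2 → sign +
step 4: row/col 4 already zero → sign 0
signature = (3, 1, 1)

Answer: (3, 1, 1)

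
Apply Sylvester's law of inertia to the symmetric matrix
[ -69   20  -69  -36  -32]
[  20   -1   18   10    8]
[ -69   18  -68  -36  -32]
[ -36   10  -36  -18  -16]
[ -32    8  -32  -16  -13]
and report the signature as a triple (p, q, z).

Answer: (3, 2, 0)

Derivation:
step 0: pivot -69 → sign −
step 1: pivot 331/69 → sign +
step 2: pivot 55/331 → sign +
step 3: pivot 6/11 → sign +
step 4: pivot -1/5 → sign −
signature = (3, 2, 0)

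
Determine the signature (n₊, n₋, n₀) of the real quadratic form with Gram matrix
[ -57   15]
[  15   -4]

step 0: pivot -57 → sign −
step 1: pivot -1/19 → sign −
signature = (0, 2, 0)

Answer: (0, 2, 0)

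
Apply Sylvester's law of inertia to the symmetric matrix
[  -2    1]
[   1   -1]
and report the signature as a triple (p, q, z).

Answer: (0, 2, 0)

Derivation:
step 0: pivot -2 → sign −
step 1: pivot -1/2 → sign −
signature = (0, 2, 0)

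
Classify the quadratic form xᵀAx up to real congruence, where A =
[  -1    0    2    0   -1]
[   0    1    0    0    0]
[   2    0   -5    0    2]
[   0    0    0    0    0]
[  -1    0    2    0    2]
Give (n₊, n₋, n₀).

step 0: pivot -1 → sign −
step 1: pivot 1 → sign +
step 2: pivot -1 → sign −
step 3: pivot 3 → sign +
step 4: row/col 4 already zero → sign 0
signature = (2, 2, 1)

Answer: (2, 2, 1)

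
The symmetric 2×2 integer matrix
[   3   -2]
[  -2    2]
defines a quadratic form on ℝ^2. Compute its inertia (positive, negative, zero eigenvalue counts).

Answer: (2, 0, 0)

Derivation:
step 0: pivot 3 → sign +
step 1: pivot 2/3 → sign +
signature = (2, 0, 0)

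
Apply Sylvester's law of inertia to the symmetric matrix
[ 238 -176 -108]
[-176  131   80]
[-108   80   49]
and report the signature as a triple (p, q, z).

step 0: pivot 238 → sign +
step 1: pivot 101/119 → sign +
step 2: pivot -3/101 → sign −
signature = (2, 1, 0)

Answer: (2, 1, 0)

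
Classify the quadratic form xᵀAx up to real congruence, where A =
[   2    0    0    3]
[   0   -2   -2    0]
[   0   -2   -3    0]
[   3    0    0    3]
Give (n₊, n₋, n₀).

Answer: (1, 3, 0)

Derivation:
step 0: pivot 2 → sign +
step 1: pivot -2 → sign −
step 2: pivot -1 → sign −
step 3: pivot -3/2 → sign −
signature = (1, 3, 0)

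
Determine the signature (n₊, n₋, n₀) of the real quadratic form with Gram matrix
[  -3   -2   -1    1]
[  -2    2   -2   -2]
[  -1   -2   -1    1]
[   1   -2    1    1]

step 0: pivot -3 → sign −
step 1: pivot 10/3 → sign +
step 2: pivot -6/5 → sign −
step 3: pivot -2/3 → sign −
signature = (1, 3, 0)

Answer: (1, 3, 0)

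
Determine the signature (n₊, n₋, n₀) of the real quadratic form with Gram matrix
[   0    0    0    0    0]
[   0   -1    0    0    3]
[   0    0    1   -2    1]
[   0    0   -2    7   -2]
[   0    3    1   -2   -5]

step 0: pivot -1 → sign −
step 1: pivot 1 → sign +
step 2: pivot 3 → sign +
step 3: pivot 3 → sign +
step 4: row/col 4 already zero → sign 0
signature = (3, 1, 1)

Answer: (3, 1, 1)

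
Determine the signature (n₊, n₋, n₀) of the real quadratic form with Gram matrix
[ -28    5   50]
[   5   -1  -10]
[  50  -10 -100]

Answer: (0, 2, 1)

Derivation:
step 0: pivot -28 → sign −
step 1: pivot -3/28 → sign −
step 2: row/col 2 already zero → sign 0
signature = (0, 2, 1)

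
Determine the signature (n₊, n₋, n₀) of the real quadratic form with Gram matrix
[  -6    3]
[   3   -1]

Answer: (1, 1, 0)

Derivation:
step 0: pivot -6 → sign −
step 1: pivot 1/2 → sign +
signature = (1, 1, 0)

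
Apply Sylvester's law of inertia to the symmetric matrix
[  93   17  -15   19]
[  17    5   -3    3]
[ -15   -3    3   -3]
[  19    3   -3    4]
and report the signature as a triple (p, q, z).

Answer: (3, 0, 1)

Derivation:
step 0: pivot 93 → sign +
step 1: pivot 176/93 → sign +
step 2: pivot 6/11 → sign +
step 3: row/col 3 already zero → sign 0
signature = (3, 0, 1)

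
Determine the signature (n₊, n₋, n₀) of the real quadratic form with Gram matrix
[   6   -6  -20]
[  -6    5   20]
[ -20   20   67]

step 0: pivot 6 → sign +
step 1: pivot -1 → sign −
step 2: pivot 1/3 → sign +
signature = (2, 1, 0)

Answer: (2, 1, 0)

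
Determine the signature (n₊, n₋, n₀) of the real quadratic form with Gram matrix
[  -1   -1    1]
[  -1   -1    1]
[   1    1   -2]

Answer: (0, 2, 1)

Derivation:
step 0: pivot -1 → sign −
step 1: pivot -1 → sign −
step 2: row/col 2 already zero → sign 0
signature = (0, 2, 1)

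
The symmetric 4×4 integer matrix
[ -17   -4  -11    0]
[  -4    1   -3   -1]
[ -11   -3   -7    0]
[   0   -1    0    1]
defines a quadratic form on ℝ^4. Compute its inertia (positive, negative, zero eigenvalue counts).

Answer: (2, 2, 0)

Derivation:
step 0: pivot -17 → sign −
step 1: pivot 33/17 → sign +
step 2: pivot 1/33 → sign +
step 3: pivot -1 → sign −
signature = (2, 2, 0)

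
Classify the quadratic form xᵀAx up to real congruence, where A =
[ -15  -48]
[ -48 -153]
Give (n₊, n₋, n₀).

step 0: pivot -15 → sign −
step 1: pivot 3/5 → sign +
signature = (1, 1, 0)

Answer: (1, 1, 0)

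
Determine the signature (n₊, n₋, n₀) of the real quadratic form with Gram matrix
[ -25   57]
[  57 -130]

step 0: pivot -25 → sign −
step 1: pivot -1/25 → sign −
signature = (0, 2, 0)

Answer: (0, 2, 0)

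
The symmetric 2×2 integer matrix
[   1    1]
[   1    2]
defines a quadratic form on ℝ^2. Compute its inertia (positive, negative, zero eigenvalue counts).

Answer: (2, 0, 0)

Derivation:
step 0: pivot 1 → sign +
step 1: pivot 1 → sign +
signature = (2, 0, 0)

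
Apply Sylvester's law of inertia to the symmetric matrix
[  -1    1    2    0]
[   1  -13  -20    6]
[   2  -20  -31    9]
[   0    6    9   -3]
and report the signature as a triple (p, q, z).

Answer: (0, 2, 2)

Derivation:
step 0: pivot -1 → sign −
step 1: pivot -12 → sign −
step 2: row/col 2 already zero → sign 0
step 3: row/col 3 already zero → sign 0
signature = (0, 2, 2)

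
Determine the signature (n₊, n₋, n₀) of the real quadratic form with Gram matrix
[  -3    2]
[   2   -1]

Answer: (1, 1, 0)

Derivation:
step 0: pivot -3 → sign −
step 1: pivot 1/3 → sign +
signature = (1, 1, 0)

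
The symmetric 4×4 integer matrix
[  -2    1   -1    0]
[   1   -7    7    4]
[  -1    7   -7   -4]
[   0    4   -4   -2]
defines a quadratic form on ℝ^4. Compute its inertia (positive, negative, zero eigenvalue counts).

Answer: (1, 2, 1)

Derivation:
step 0: pivot -2 → sign −
step 1: pivot -13/2 → sign −
step 2: pivot 6/13 → sign +
step 3: row/col 3 already zero → sign 0
signature = (1, 2, 1)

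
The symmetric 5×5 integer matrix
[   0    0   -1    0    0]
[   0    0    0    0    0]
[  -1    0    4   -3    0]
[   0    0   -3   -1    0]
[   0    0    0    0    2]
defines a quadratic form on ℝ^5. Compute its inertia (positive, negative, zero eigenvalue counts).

Answer: (2, 2, 1)

Derivation:
step 0: pivot 4 → sign +
step 1: pivot -1/4 → sign −
step 2: pivot -1 → sign −
step 3: pivot 2 → sign +
step 4: row/col 4 already zero → sign 0
signature = (2, 2, 1)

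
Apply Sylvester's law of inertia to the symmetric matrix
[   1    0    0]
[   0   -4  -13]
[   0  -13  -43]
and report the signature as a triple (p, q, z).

Answer: (1, 2, 0)

Derivation:
step 0: pivot 1 → sign +
step 1: pivot -4 → sign −
step 2: pivot -3/4 → sign −
signature = (1, 2, 0)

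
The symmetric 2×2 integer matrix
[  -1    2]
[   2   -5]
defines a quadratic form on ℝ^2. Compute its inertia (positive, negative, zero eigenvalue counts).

Answer: (0, 2, 0)

Derivation:
step 0: pivot -1 → sign −
step 1: pivot -1 → sign −
signature = (0, 2, 0)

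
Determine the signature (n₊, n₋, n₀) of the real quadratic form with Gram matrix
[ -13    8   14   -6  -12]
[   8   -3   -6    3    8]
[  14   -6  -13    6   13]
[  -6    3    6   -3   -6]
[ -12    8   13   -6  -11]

Answer: (2, 3, 0)

Derivation:
step 0: pivot -13 → sign −
step 1: pivot 25/13 → sign +
step 2: pivot -37/25 → sign −
step 3: pivot -12/37 → sign −
step 4: pivot 1 → sign +
signature = (2, 3, 0)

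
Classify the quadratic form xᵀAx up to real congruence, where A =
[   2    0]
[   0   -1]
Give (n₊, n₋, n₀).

Answer: (1, 1, 0)

Derivation:
step 0: pivot 2 → sign +
step 1: pivot -1 → sign −
signature = (1, 1, 0)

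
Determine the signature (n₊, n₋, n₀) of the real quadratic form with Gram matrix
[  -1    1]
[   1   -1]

step 0: pivot -1 → sign −
step 1: row/col 1 already zero → sign 0
signature = (0, 1, 1)

Answer: (0, 1, 1)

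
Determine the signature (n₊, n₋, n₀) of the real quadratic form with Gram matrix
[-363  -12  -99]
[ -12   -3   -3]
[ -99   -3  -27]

step 0: pivot -363 → sign −
step 1: pivot -315/121 → sign −
step 2: pivot 1/35 → sign +
signature = (1, 2, 0)

Answer: (1, 2, 0)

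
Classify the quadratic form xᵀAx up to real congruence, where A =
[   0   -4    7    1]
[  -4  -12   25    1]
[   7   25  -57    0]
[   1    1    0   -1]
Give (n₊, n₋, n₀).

Answer: (1, 3, 0)

Derivation:
step 0: pivot -12 → sign −
step 1: pivot 4/3 → sign +
step 2: pivot -25/4 → sign −
step 3: pivot -1/25 → sign −
signature = (1, 3, 0)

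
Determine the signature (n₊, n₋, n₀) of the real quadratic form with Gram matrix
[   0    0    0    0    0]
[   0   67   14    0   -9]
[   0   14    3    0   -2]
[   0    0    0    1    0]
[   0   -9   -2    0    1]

Answer: (3, 1, 1)

Derivation:
step 0: pivot 67 → sign +
step 1: pivot 5/67 → sign +
step 2: pivot 1 → sign +
step 3: pivot -2/5 → sign −
step 4: row/col 4 already zero → sign 0
signature = (3, 1, 1)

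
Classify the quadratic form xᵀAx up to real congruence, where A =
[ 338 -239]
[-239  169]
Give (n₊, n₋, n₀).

step 0: pivot 338 → sign +
step 1: pivot 1/338 → sign +
signature = (2, 0, 0)

Answer: (2, 0, 0)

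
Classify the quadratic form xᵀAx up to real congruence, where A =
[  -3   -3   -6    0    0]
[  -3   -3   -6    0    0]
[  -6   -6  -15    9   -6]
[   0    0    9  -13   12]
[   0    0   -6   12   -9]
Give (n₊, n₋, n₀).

step 0: pivot -3 → sign −
step 1: pivot -3 → sign −
step 2: pivot 14 → sign +
step 3: pivot 3/7 → sign +
step 4: row/col 4 already zero → sign 0
signature = (2, 2, 1)

Answer: (2, 2, 1)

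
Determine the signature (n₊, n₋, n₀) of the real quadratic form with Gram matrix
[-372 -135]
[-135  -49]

Answer: (0, 2, 0)

Derivation:
step 0: pivot -372 → sign −
step 1: pivot -1/124 → sign −
signature = (0, 2, 0)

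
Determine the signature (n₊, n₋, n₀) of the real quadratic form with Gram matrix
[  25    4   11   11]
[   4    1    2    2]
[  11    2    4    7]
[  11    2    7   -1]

Answer: (2, 2, 0)

Derivation:
step 0: pivot 25 → sign +
step 1: pivot 9/25 → sign +
step 2: pivot -1 → sign −
step 3: pivot -2 → sign −
signature = (2, 2, 0)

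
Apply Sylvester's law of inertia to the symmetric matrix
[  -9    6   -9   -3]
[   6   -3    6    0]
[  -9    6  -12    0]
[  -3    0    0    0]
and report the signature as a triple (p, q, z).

Answer: (1, 2, 1)

Derivation:
step 0: pivot -9 → sign −
step 1: pivot 1 → sign +
step 2: pivot -3 → sign −
step 3: row/col 3 already zero → sign 0
signature = (1, 2, 1)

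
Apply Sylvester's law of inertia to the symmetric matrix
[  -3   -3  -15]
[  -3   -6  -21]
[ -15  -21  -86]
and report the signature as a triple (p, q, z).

Answer: (1, 2, 0)

Derivation:
step 0: pivot -3 → sign −
step 1: pivot -3 → sign −
step 2: pivot 1 → sign +
signature = (1, 2, 0)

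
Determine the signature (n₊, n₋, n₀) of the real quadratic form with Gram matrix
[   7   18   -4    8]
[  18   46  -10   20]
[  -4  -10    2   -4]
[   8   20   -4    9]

step 0: pivot 7 → sign +
step 1: pivot -2/7 → sign −
step 2: pivot 1 → sign +
step 3: row/col 3 already zero → sign 0
signature = (2, 1, 1)

Answer: (2, 1, 1)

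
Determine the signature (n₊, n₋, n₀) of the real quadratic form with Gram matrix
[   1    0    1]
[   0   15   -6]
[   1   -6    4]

step 0: pivot 1 → sign +
step 1: pivot 15 → sign +
step 2: pivot 3/5 → sign +
signature = (3, 0, 0)

Answer: (3, 0, 0)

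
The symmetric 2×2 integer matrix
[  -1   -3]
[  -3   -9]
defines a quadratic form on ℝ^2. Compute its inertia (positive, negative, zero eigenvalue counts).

Answer: (0, 1, 1)

Derivation:
step 0: pivot -1 → sign −
step 1: row/col 1 already zero → sign 0
signature = (0, 1, 1)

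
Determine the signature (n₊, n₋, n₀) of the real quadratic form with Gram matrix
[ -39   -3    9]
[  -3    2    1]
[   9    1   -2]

Answer: (2, 1, 0)

Derivation:
step 0: pivot -39 → sign −
step 1: pivot 29/13 → sign +
step 2: pivot 1/29 → sign +
signature = (2, 1, 0)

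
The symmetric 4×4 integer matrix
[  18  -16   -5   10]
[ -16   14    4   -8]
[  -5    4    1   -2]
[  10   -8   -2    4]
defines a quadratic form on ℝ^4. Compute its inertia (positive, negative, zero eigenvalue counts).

step 0: pivot 18 → sign +
step 1: pivot -2/9 → sign −
step 2: pivot 1/2 → sign +
step 3: row/col 3 already zero → sign 0
signature = (2, 1, 1)

Answer: (2, 1, 1)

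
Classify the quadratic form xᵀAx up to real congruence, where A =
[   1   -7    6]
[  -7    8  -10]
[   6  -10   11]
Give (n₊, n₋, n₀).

Answer: (1, 2, 0)

Derivation:
step 0: pivot 1 → sign +
step 1: pivot -41 → sign −
step 2: pivot -1/41 → sign −
signature = (1, 2, 0)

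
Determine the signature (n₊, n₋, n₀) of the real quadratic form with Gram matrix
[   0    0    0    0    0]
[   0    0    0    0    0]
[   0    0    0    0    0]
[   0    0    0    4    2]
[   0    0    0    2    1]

step 0: pivot 4 → sign +
step 1: row/col 1 already zero → sign 0
step 2: row/col 2 already zero → sign 0
step 3: row/col 3 already zero → sign 0
step 4: row/col 4 already zero → sign 0
signature = (1, 0, 4)

Answer: (1, 0, 4)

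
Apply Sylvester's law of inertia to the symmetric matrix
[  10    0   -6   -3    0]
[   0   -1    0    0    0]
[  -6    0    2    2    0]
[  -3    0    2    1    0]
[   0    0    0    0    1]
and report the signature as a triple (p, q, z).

step 0: pivot 10 → sign +
step 1: pivot -1 → sign −
step 2: pivot -8/5 → sign −
step 3: pivot 1/8 → sign +
step 4: pivot 1 → sign +
signature = (3, 2, 0)

Answer: (3, 2, 0)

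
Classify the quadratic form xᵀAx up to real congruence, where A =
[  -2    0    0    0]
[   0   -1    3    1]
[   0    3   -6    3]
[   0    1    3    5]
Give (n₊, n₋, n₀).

step 0: pivot -2 → sign −
step 1: pivot -1 → sign −
step 2: pivot 3 → sign +
step 3: pivot -6 → sign −
signature = (1, 3, 0)

Answer: (1, 3, 0)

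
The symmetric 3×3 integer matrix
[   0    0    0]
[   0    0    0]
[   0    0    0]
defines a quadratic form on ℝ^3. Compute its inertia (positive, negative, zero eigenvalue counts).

Answer: (0, 0, 3)

Derivation:
step 0: row/col 0 already zero → sign 0
step 1: row/col 1 already zero → sign 0
step 2: row/col 2 already zero → sign 0
signature = (0, 0, 3)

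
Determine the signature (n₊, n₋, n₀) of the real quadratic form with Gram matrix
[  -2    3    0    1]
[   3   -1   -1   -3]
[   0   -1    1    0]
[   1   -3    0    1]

Answer: (3, 1, 0)

Derivation:
step 0: pivot -2 → sign −
step 1: pivot 7/2 → sign +
step 2: pivot 5/7 → sign +
step 3: pivot 3/5 → sign +
signature = (3, 1, 0)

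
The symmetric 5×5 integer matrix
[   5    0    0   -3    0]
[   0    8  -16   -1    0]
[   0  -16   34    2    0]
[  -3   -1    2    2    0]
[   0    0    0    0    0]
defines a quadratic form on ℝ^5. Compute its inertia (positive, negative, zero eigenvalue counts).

Answer: (4, 0, 1)

Derivation:
step 0: pivot 5 → sign +
step 1: pivot 8 → sign +
step 2: pivot 2 → sign +
step 3: pivot 3/40 → sign +
step 4: row/col 4 already zero → sign 0
signature = (4, 0, 1)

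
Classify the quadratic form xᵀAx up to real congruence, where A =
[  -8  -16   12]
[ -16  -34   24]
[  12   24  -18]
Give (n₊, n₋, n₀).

step 0: pivot -8 → sign −
step 1: pivot -2 → sign −
step 2: row/col 2 already zero → sign 0
signature = (0, 2, 1)

Answer: (0, 2, 1)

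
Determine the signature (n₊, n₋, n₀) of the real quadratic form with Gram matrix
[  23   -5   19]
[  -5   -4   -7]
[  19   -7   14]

Answer: (1, 2, 0)

Derivation:
step 0: pivot 23 → sign +
step 1: pivot -117/23 → sign −
step 2: pivot -1/13 → sign −
signature = (1, 2, 0)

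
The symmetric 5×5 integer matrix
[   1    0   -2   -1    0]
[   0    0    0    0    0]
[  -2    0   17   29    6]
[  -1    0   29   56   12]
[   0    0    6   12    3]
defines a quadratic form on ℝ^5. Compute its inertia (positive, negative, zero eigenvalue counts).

Answer: (3, 1, 1)

Derivation:
step 0: pivot 1 → sign +
step 1: pivot 13 → sign +
step 2: pivot -14/13 → sign −
step 3: pivot 3/7 → sign +
step 4: row/col 4 already zero → sign 0
signature = (3, 1, 1)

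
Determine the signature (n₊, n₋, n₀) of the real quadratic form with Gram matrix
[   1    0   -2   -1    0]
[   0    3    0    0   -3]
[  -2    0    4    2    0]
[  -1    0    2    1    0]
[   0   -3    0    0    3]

Answer: (2, 0, 3)

Derivation:
step 0: pivot 1 → sign +
step 1: pivot 3 → sign +
step 2: row/col 2 already zero → sign 0
step 3: row/col 3 already zero → sign 0
step 4: row/col 4 already zero → sign 0
signature = (2, 0, 3)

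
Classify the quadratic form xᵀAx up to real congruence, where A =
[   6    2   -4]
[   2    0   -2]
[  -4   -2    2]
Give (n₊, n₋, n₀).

step 0: pivot 6 → sign +
step 1: pivot -2/3 → sign −
step 2: row/col 2 already zero → sign 0
signature = (1, 1, 1)

Answer: (1, 1, 1)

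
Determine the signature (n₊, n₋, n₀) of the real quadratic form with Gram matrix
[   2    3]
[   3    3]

step 0: pivot 2 → sign +
step 1: pivot -3/2 → sign −
signature = (1, 1, 0)

Answer: (1, 1, 0)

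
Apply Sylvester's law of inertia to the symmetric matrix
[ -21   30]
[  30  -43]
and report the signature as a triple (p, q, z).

Answer: (0, 2, 0)

Derivation:
step 0: pivot -21 → sign −
step 1: pivot -1/7 → sign −
signature = (0, 2, 0)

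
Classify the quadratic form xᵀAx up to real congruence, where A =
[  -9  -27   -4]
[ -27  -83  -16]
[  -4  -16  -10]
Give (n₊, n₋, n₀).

Answer: (0, 3, 0)

Derivation:
step 0: pivot -9 → sign −
step 1: pivot -2 → sign −
step 2: pivot -2/9 → sign −
signature = (0, 3, 0)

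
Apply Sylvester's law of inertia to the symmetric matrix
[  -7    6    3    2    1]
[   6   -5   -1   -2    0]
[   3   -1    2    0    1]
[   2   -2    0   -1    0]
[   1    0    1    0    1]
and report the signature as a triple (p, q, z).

step 0: pivot -7 → sign −
step 1: pivot 1/7 → sign +
step 2: pivot -14 → sign −
step 3: pivot 1/7 → sign +
step 4: row/col 4 already zero → sign 0
signature = (2, 2, 1)

Answer: (2, 2, 1)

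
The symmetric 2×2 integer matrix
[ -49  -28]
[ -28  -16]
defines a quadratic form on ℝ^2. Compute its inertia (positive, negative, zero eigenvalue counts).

Answer: (0, 1, 1)

Derivation:
step 0: pivot -49 → sign −
step 1: row/col 1 already zero → sign 0
signature = (0, 1, 1)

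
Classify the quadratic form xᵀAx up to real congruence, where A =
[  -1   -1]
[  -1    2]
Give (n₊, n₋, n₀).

Answer: (1, 1, 0)

Derivation:
step 0: pivot -1 → sign −
step 1: pivot 3 → sign +
signature = (1, 1, 0)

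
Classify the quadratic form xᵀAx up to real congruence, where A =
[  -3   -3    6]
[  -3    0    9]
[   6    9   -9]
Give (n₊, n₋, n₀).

Answer: (1, 1, 1)

Derivation:
step 0: pivot -3 → sign −
step 1: pivot 3 → sign +
step 2: row/col 2 already zero → sign 0
signature = (1, 1, 1)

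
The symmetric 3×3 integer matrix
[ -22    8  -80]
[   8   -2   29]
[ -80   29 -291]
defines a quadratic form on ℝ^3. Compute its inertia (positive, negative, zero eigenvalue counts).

Answer: (1, 2, 0)

Derivation:
step 0: pivot -22 → sign −
step 1: pivot 10/11 → sign +
step 2: pivot -1/10 → sign −
signature = (1, 2, 0)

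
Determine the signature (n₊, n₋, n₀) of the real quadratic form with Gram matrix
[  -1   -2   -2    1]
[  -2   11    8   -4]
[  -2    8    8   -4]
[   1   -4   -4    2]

Answer: (2, 1, 1)

Derivation:
step 0: pivot -1 → sign −
step 1: pivot 15 → sign +
step 2: pivot 12/5 → sign +
step 3: row/col 3 already zero → sign 0
signature = (2, 1, 1)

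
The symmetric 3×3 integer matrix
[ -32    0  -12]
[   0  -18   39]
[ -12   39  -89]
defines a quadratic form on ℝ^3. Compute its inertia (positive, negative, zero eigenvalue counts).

Answer: (0, 2, 1)

Derivation:
step 0: pivot -32 → sign −
step 1: pivot -18 → sign −
step 2: row/col 2 already zero → sign 0
signature = (0, 2, 1)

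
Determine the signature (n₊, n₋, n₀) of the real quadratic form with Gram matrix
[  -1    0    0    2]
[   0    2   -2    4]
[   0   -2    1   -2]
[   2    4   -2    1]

step 0: pivot -1 → sign −
step 1: pivot 2 → sign +
step 2: pivot -1 → sign −
step 3: pivot 1 → sign +
signature = (2, 2, 0)

Answer: (2, 2, 0)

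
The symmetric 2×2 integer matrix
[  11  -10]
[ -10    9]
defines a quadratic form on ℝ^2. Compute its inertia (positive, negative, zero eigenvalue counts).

step 0: pivot 11 → sign +
step 1: pivot -1/11 → sign −
signature = (1, 1, 0)

Answer: (1, 1, 0)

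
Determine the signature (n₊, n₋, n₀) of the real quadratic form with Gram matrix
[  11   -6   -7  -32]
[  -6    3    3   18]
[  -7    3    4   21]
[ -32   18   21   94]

step 0: pivot 11 → sign +
step 1: pivot -3/11 → sign −
step 2: pivot 2 → sign +
step 3: pivot 3/2 → sign +
signature = (3, 1, 0)

Answer: (3, 1, 0)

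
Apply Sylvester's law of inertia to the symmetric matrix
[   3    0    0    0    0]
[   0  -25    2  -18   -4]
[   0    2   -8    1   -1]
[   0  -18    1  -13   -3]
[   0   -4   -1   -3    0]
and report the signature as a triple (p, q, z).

Answer: (2, 3, 0)

Derivation:
step 0: pivot 3 → sign +
step 1: pivot -25 → sign −
step 2: pivot -196/25 → sign −
step 3: pivot -3/196 → sign −
step 4: pivot 1 → sign +
signature = (2, 3, 0)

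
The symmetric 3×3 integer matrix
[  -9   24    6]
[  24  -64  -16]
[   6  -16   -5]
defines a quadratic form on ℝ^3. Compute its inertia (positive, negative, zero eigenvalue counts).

step 0: pivot -9 → sign −
step 1: pivot -1 → sign −
step 2: row/col 2 already zero → sign 0
signature = (0, 2, 1)

Answer: (0, 2, 1)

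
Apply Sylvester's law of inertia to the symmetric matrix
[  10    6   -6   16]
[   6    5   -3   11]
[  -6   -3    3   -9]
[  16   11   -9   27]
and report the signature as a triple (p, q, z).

step 0: pivot 10 → sign +
step 1: pivot 7/5 → sign +
step 2: pivot -6/7 → sign −
step 3: row/col 3 already zero → sign 0
signature = (2, 1, 1)

Answer: (2, 1, 1)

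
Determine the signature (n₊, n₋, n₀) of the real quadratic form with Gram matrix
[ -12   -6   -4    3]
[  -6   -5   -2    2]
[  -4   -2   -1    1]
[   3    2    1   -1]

step 0: pivot -12 → sign −
step 1: pivot -2 → sign −
step 2: pivot 1/3 → sign +
step 3: pivot -1/8 → sign −
signature = (1, 3, 0)

Answer: (1, 3, 0)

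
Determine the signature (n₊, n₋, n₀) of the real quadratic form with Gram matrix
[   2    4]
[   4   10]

Answer: (2, 0, 0)

Derivation:
step 0: pivot 2 → sign +
step 1: pivot 2 → sign +
signature = (2, 0, 0)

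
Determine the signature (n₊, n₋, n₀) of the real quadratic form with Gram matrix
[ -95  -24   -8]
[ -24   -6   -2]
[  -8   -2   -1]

step 0: pivot -95 → sign −
step 1: pivot 6/95 → sign +
step 2: pivot -1/3 → sign −
signature = (1, 2, 0)

Answer: (1, 2, 0)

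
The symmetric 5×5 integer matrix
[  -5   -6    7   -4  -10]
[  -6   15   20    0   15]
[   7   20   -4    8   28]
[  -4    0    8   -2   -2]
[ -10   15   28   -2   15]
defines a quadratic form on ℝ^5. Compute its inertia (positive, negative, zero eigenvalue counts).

Answer: (3, 2, 0)

Derivation:
step 0: pivot -5 → sign −
step 1: pivot 111/5 → sign +
step 2: pivot -29/111 → sign −
step 3: pivot 6/29 → sign +
step 4: pivot 2 → sign +
signature = (3, 2, 0)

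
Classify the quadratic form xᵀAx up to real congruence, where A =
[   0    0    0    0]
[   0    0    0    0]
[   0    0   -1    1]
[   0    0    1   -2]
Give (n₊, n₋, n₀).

Answer: (0, 2, 2)

Derivation:
step 0: pivot -1 → sign −
step 1: pivot -1 → sign −
step 2: row/col 2 already zero → sign 0
step 3: row/col 3 already zero → sign 0
signature = (0, 2, 2)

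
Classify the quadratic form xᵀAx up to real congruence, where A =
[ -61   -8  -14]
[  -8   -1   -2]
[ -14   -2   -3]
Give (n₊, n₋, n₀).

step 0: pivot -61 → sign −
step 1: pivot 3/61 → sign +
step 2: pivot -1/3 → sign −
signature = (1, 2, 0)

Answer: (1, 2, 0)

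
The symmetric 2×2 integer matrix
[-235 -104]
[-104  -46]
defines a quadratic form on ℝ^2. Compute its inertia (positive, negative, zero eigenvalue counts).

Answer: (1, 1, 0)

Derivation:
step 0: pivot -235 → sign −
step 1: pivot 6/235 → sign +
signature = (1, 1, 0)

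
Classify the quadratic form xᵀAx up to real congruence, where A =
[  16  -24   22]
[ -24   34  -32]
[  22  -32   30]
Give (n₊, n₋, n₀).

step 0: pivot 16 → sign +
step 1: pivot -2 → sign −
step 2: pivot 1/4 → sign +
signature = (2, 1, 0)

Answer: (2, 1, 0)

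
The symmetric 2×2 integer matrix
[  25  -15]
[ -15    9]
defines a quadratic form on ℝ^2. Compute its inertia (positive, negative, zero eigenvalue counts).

Answer: (1, 0, 1)

Derivation:
step 0: pivot 25 → sign +
step 1: row/col 1 already zero → sign 0
signature = (1, 0, 1)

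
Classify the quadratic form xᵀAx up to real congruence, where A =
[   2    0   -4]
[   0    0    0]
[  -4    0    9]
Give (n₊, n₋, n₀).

step 0: pivot 2 → sign +
step 1: pivot 1 → sign +
step 2: row/col 2 already zero → sign 0
signature = (2, 0, 1)

Answer: (2, 0, 1)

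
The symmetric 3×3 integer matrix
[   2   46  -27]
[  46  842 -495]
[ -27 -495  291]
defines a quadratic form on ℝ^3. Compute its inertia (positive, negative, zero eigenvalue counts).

step 0: pivot 2 → sign +
step 1: pivot -216 → sign −
step 2: row/col 2 already zero → sign 0
signature = (1, 1, 1)

Answer: (1, 1, 1)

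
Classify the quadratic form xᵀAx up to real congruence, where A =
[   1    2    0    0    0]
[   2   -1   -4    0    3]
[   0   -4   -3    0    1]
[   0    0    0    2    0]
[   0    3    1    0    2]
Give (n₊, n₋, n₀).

Answer: (3, 2, 0)

Derivation:
step 0: pivot 1 → sign +
step 1: pivot -5 → sign −
step 2: pivot 1/5 → sign +
step 3: pivot 2 → sign +
step 4: pivot -6 → sign −
signature = (3, 2, 0)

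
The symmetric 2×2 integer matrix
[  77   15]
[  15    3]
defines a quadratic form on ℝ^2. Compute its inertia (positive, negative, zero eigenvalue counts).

Answer: (2, 0, 0)

Derivation:
step 0: pivot 77 → sign +
step 1: pivot 6/77 → sign +
signature = (2, 0, 0)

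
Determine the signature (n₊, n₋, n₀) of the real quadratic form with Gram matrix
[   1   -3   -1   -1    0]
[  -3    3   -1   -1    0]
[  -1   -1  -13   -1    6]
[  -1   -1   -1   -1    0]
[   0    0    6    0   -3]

Answer: (2, 2, 1)

Derivation:
step 0: pivot 1 → sign +
step 1: pivot -6 → sign −
step 2: pivot -34/3 → sign −
step 3: pivot 12/17 → sign +
step 4: row/col 4 already zero → sign 0
signature = (2, 2, 1)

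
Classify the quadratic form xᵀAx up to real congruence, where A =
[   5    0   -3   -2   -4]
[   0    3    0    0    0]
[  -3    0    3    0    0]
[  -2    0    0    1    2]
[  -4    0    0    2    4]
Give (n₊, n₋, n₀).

Answer: (3, 1, 1)

Derivation:
step 0: pivot 5 → sign +
step 1: pivot 3 → sign +
step 2: pivot 6/5 → sign +
step 3: pivot -1 → sign −
step 4: row/col 4 already zero → sign 0
signature = (3, 1, 1)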